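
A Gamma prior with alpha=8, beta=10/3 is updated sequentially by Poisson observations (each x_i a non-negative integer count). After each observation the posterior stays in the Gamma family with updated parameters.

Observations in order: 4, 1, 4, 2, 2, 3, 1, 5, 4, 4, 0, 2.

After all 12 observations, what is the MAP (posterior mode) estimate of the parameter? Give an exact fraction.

117/46

obs 1: x=4 → posterior Gamma(12, 13/3)
obs 2: x=1 → posterior Gamma(13, 16/3)
obs 3: x=4 → posterior Gamma(17, 19/3)
obs 4: x=2 → posterior Gamma(19, 22/3)
obs 5: x=2 → posterior Gamma(21, 25/3)
obs 6: x=3 → posterior Gamma(24, 28/3)
obs 7: x=1 → posterior Gamma(25, 31/3)
obs 8: x=5 → posterior Gamma(30, 34/3)
obs 9: x=4 → posterior Gamma(34, 37/3)
obs 10: x=4 → posterior Gamma(38, 40/3)
obs 11: x=0 → posterior Gamma(38, 43/3)
obs 12: x=2 → posterior Gamma(40, 46/3)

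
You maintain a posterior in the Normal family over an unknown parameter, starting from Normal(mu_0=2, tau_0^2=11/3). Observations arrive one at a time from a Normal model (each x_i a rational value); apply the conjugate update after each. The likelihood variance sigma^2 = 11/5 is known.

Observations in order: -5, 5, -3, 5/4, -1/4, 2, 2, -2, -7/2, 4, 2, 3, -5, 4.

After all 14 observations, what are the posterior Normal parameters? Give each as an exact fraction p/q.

mu_0=57/146, tau_0^2=11/73

obs 1: x=-5 → posterior Normal(-19/8, 11/8)
obs 2: x=5 → posterior Normal(6/13, 11/13)
obs 3: x=-3 → posterior Normal(-1/2, 11/18)
obs 4: x=5/4 → posterior Normal(-11/92, 11/23)
obs 5: x=-1/4 → posterior Normal(-1/7, 11/28)
obs 6: x=2 → posterior Normal(2/11, 1/3)
obs 7: x=2 → posterior Normal(8/19, 11/38)
obs 8: x=-2 → posterior Normal(6/43, 11/43)
obs 9: x=-7/2 → posterior Normal(-23/96, 11/48)
obs 10: x=4 → posterior Normal(17/106, 11/53)
obs 11: x=2 → posterior Normal(37/116, 11/58)
obs 12: x=3 → posterior Normal(67/126, 11/63)
obs 13: x=-5 → posterior Normal(1/8, 11/68)
obs 14: x=4 → posterior Normal(57/146, 11/73)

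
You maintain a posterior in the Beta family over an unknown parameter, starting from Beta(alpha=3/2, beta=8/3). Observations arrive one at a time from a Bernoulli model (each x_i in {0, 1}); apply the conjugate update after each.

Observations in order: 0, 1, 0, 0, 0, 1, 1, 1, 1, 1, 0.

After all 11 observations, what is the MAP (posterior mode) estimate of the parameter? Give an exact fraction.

obs 1: x=0 → posterior Beta(3/2, 11/3)
obs 2: x=1 → posterior Beta(5/2, 11/3)
obs 3: x=0 → posterior Beta(5/2, 14/3)
obs 4: x=0 → posterior Beta(5/2, 17/3)
obs 5: x=0 → posterior Beta(5/2, 20/3)
obs 6: x=1 → posterior Beta(7/2, 20/3)
obs 7: x=1 → posterior Beta(9/2, 20/3)
obs 8: x=1 → posterior Beta(11/2, 20/3)
obs 9: x=1 → posterior Beta(13/2, 20/3)
obs 10: x=1 → posterior Beta(15/2, 20/3)
obs 11: x=0 → posterior Beta(15/2, 23/3)

39/79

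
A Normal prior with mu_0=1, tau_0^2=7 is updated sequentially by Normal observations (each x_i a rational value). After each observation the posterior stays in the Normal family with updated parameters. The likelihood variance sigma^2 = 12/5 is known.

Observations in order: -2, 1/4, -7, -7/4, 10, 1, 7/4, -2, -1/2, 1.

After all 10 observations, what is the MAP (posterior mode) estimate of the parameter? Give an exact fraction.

obs 1: x=-2 → posterior Normal(-58/47, 84/47)
obs 2: x=1/4 → posterior Normal(-197/328, 42/41)
obs 3: x=-7 → posterior Normal(-1177/468, 28/39)
obs 4: x=-7/4 → posterior Normal(-711/304, 21/38)
obs 5: x=10 → posterior Normal(-1/34, 84/187)
obs 6: x=1 → posterior Normal(59/444, 14/37)
obs 7: x=7/4 → posterior Normal(363/1028, 84/257)
obs 8: x=-2 → posterior Normal(83/1168, 21/73)
obs 9: x=-1/2 → posterior Normal(13/1308, 28/109)
obs 10: x=1 → posterior Normal(153/1448, 42/181)

153/1448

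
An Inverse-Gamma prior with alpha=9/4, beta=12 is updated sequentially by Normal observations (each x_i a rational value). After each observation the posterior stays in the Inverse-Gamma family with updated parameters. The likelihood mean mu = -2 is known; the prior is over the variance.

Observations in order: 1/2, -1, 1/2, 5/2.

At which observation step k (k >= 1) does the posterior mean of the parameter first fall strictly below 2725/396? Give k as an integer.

k = 3

obs 1: x=1/2 → posterior Inverse-Gamma(11/4, 121/8)
obs 2: x=-1 → posterior Inverse-Gamma(13/4, 125/8)
obs 3: x=1/2 → posterior Inverse-Gamma(15/4, 75/4)
obs 4: x=5/2 → posterior Inverse-Gamma(17/4, 231/8)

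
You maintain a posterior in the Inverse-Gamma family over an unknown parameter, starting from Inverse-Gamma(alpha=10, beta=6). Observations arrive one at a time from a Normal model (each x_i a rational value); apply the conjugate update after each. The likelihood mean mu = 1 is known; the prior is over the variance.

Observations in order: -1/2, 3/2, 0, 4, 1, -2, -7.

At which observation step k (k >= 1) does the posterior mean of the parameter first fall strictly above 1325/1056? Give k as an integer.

obs 1: x=-1/2 → posterior Inverse-Gamma(21/2, 57/8)
obs 2: x=3/2 → posterior Inverse-Gamma(11, 29/4)
obs 3: x=0 → posterior Inverse-Gamma(23/2, 31/4)
obs 4: x=4 → posterior Inverse-Gamma(12, 49/4)
obs 5: x=1 → posterior Inverse-Gamma(25/2, 49/4)
obs 6: x=-2 → posterior Inverse-Gamma(13, 67/4)
obs 7: x=-7 → posterior Inverse-Gamma(27/2, 195/4)

k = 6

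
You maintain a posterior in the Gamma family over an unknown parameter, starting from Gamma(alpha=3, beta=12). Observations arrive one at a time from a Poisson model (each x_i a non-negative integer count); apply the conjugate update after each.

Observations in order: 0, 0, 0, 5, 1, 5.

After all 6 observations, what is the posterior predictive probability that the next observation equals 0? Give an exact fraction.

374813367582081024/799006685782884121

obs 1: x=0 → posterior Gamma(3, 13)
obs 2: x=0 → posterior Gamma(3, 14)
obs 3: x=0 → posterior Gamma(3, 15)
obs 4: x=5 → posterior Gamma(8, 16)
obs 5: x=1 → posterior Gamma(9, 17)
obs 6: x=5 → posterior Gamma(14, 18)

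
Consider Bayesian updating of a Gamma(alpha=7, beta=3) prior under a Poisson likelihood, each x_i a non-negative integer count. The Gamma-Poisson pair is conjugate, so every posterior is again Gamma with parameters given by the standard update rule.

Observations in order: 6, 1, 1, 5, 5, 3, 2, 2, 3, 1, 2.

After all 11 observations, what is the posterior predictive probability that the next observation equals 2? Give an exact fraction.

obs 1: x=6 → posterior Gamma(13, 4)
obs 2: x=1 → posterior Gamma(14, 5)
obs 3: x=1 → posterior Gamma(15, 6)
obs 4: x=5 → posterior Gamma(20, 7)
obs 5: x=5 → posterior Gamma(25, 8)
obs 6: x=3 → posterior Gamma(28, 9)
obs 7: x=2 → posterior Gamma(30, 10)
obs 8: x=2 → posterior Gamma(32, 11)
obs 9: x=3 → posterior Gamma(35, 12)
obs 10: x=1 → posterior Gamma(36, 13)
obs 11: x=2 → posterior Gamma(38, 14)

8821903625407871472571206405306587304461074432/36857774403133373807577299885451793670654296875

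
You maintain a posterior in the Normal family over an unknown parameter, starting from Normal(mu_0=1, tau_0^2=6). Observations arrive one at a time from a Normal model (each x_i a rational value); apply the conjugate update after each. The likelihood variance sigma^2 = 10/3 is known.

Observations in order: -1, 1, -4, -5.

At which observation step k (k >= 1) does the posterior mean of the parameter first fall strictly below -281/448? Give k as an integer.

k = 3

obs 1: x=-1 → posterior Normal(-2/7, 15/7)
obs 2: x=1 → posterior Normal(5/23, 30/23)
obs 3: x=-4 → posterior Normal(-31/32, 15/16)
obs 4: x=-5 → posterior Normal(-76/41, 30/41)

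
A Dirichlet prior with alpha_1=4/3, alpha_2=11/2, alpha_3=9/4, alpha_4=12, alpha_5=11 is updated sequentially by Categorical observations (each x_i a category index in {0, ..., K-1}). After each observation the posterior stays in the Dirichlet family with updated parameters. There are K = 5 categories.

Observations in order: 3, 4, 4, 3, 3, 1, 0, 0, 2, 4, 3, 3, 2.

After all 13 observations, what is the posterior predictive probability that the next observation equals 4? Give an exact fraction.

168/541

obs 1: x=3 → posterior Dirichlet(4/3, 11/2, 9/4, 13, 11)
obs 2: x=4 → posterior Dirichlet(4/3, 11/2, 9/4, 13, 12)
obs 3: x=4 → posterior Dirichlet(4/3, 11/2, 9/4, 13, 13)
obs 4: x=3 → posterior Dirichlet(4/3, 11/2, 9/4, 14, 13)
obs 5: x=3 → posterior Dirichlet(4/3, 11/2, 9/4, 15, 13)
obs 6: x=1 → posterior Dirichlet(4/3, 13/2, 9/4, 15, 13)
obs 7: x=0 → posterior Dirichlet(7/3, 13/2, 9/4, 15, 13)
obs 8: x=0 → posterior Dirichlet(10/3, 13/2, 9/4, 15, 13)
obs 9: x=2 → posterior Dirichlet(10/3, 13/2, 13/4, 15, 13)
obs 10: x=4 → posterior Dirichlet(10/3, 13/2, 13/4, 15, 14)
obs 11: x=3 → posterior Dirichlet(10/3, 13/2, 13/4, 16, 14)
obs 12: x=3 → posterior Dirichlet(10/3, 13/2, 13/4, 17, 14)
obs 13: x=2 → posterior Dirichlet(10/3, 13/2, 17/4, 17, 14)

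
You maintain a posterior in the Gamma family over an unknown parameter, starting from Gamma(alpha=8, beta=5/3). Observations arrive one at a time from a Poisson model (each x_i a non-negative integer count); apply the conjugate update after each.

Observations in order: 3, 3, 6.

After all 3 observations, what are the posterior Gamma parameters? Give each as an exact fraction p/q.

alpha=20, beta=14/3

obs 1: x=3 → posterior Gamma(11, 8/3)
obs 2: x=3 → posterior Gamma(14, 11/3)
obs 3: x=6 → posterior Gamma(20, 14/3)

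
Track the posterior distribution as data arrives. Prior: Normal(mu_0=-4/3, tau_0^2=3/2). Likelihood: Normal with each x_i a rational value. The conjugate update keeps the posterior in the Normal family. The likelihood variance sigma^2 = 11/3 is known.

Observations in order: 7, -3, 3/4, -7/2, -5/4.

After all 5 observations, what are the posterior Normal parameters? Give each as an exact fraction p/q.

obs 1: x=7 → posterior Normal(101/93, 33/31)
obs 2: x=-3 → posterior Normal(1/6, 33/40)
obs 3: x=3/4 → posterior Normal(23/84, 33/49)
obs 4: x=-7/2 → posterior Normal(-217/696, 33/58)
obs 5: x=-5/4 → posterior Normal(-88/201, 33/67)

mu_0=-88/201, tau_0^2=33/67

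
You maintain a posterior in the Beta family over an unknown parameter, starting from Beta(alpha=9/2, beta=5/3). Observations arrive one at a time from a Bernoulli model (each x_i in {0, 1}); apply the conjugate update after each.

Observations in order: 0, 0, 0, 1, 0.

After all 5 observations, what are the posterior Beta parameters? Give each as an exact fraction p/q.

obs 1: x=0 → posterior Beta(9/2, 8/3)
obs 2: x=0 → posterior Beta(9/2, 11/3)
obs 3: x=0 → posterior Beta(9/2, 14/3)
obs 4: x=1 → posterior Beta(11/2, 14/3)
obs 5: x=0 → posterior Beta(11/2, 17/3)

alpha=11/2, beta=17/3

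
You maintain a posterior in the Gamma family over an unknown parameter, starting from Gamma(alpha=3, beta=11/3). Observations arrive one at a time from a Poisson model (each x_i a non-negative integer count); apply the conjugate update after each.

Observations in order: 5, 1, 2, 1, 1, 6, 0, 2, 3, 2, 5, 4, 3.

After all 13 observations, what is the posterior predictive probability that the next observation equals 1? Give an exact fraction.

4147295840084552764892578125000000000000000000000000000000000000000/17650577297635443452864176659864382698578516114033824336337614632317

obs 1: x=5 → posterior Gamma(8, 14/3)
obs 2: x=1 → posterior Gamma(9, 17/3)
obs 3: x=2 → posterior Gamma(11, 20/3)
obs 4: x=1 → posterior Gamma(12, 23/3)
obs 5: x=1 → posterior Gamma(13, 26/3)
obs 6: x=6 → posterior Gamma(19, 29/3)
obs 7: x=0 → posterior Gamma(19, 32/3)
obs 8: x=2 → posterior Gamma(21, 35/3)
obs 9: x=3 → posterior Gamma(24, 38/3)
obs 10: x=2 → posterior Gamma(26, 41/3)
obs 11: x=5 → posterior Gamma(31, 44/3)
obs 12: x=4 → posterior Gamma(35, 47/3)
obs 13: x=3 → posterior Gamma(38, 50/3)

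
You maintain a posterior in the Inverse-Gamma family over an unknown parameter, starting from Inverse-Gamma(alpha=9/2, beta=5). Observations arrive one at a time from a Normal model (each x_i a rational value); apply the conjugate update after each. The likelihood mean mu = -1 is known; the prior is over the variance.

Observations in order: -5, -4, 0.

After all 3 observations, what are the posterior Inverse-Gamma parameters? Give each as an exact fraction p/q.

obs 1: x=-5 → posterior Inverse-Gamma(5, 13)
obs 2: x=-4 → posterior Inverse-Gamma(11/2, 35/2)
obs 3: x=0 → posterior Inverse-Gamma(6, 18)

alpha=6, beta=18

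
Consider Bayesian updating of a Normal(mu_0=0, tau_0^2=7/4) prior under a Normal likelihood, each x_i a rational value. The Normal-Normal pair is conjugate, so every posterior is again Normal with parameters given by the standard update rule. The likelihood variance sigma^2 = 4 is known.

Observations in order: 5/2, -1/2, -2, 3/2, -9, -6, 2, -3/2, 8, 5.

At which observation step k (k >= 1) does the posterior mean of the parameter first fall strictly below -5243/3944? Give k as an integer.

k = 6

obs 1: x=5/2 → posterior Normal(35/46, 28/23)
obs 2: x=-1/2 → posterior Normal(7/15, 14/15)
obs 3: x=-2 → posterior Normal(0, 28/37)
obs 4: x=3/2 → posterior Normal(21/88, 7/11)
obs 5: x=-9 → posterior Normal(-35/34, 28/51)
obs 6: x=-6 → posterior Normal(-189/116, 14/29)
obs 7: x=2 → posterior Normal(-161/130, 28/65)
obs 8: x=-3/2 → posterior Normal(-91/72, 7/18)
obs 9: x=8 → posterior Normal(-35/79, 28/79)
obs 10: x=5 → posterior Normal(0, 14/43)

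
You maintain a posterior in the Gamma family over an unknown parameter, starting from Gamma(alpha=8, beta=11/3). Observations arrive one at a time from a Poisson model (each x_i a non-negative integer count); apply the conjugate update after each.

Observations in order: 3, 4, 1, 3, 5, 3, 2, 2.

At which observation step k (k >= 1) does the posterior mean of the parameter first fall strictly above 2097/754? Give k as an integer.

obs 1: x=3 → posterior Gamma(11, 14/3)
obs 2: x=4 → posterior Gamma(15, 17/3)
obs 3: x=1 → posterior Gamma(16, 20/3)
obs 4: x=3 → posterior Gamma(19, 23/3)
obs 5: x=5 → posterior Gamma(24, 26/3)
obs 6: x=3 → posterior Gamma(27, 29/3)
obs 7: x=2 → posterior Gamma(29, 32/3)
obs 8: x=2 → posterior Gamma(31, 35/3)

k = 6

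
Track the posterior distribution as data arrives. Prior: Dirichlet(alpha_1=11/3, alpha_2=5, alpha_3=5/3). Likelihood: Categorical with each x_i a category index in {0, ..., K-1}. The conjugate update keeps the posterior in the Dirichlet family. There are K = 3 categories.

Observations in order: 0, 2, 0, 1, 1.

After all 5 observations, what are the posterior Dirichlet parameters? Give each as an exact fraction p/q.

alpha_1=17/3, alpha_2=7, alpha_3=8/3

obs 1: x=0 → posterior Dirichlet(14/3, 5, 5/3)
obs 2: x=2 → posterior Dirichlet(14/3, 5, 8/3)
obs 3: x=0 → posterior Dirichlet(17/3, 5, 8/3)
obs 4: x=1 → posterior Dirichlet(17/3, 6, 8/3)
obs 5: x=1 → posterior Dirichlet(17/3, 7, 8/3)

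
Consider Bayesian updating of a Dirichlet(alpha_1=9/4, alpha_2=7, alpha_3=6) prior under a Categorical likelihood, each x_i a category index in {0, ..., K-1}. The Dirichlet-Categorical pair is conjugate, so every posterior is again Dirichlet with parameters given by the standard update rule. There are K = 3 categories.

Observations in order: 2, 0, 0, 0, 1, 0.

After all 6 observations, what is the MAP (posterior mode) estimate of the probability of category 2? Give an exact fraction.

obs 1: x=2 → posterior Dirichlet(9/4, 7, 7)
obs 2: x=0 → posterior Dirichlet(13/4, 7, 7)
obs 3: x=0 → posterior Dirichlet(17/4, 7, 7)
obs 4: x=0 → posterior Dirichlet(21/4, 7, 7)
obs 5: x=1 → posterior Dirichlet(21/4, 8, 7)
obs 6: x=0 → posterior Dirichlet(25/4, 8, 7)

24/73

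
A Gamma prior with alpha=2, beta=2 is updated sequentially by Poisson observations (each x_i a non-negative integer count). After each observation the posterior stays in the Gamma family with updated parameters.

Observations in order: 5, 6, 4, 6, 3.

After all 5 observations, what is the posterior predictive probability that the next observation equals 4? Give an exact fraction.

obs 1: x=5 → posterior Gamma(7, 3)
obs 2: x=6 → posterior Gamma(13, 4)
obs 3: x=4 → posterior Gamma(17, 5)
obs 4: x=6 → posterior Gamma(23, 6)
obs 5: x=3 → posterior Gamma(26, 7)

222962045499471812513469399/1237940039285380274899124224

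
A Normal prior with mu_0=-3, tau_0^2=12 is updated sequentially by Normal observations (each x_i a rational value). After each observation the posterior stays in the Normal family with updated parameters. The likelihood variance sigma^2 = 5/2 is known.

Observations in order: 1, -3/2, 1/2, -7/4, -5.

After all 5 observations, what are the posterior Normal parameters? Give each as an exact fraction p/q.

mu_0=-177/125, tau_0^2=12/25

obs 1: x=1 → posterior Normal(9/29, 60/29)
obs 2: x=-3/2 → posterior Normal(-27/53, 60/53)
obs 3: x=1/2 → posterior Normal(-15/77, 60/77)
obs 4: x=-7/4 → posterior Normal(-57/101, 60/101)
obs 5: x=-5 → posterior Normal(-177/125, 12/25)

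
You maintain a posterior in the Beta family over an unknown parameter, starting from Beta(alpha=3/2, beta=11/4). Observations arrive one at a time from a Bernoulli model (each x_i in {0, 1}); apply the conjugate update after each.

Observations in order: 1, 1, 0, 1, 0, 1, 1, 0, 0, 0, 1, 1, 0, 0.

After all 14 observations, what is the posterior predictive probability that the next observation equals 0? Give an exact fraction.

39/73

obs 1: x=1 → posterior Beta(5/2, 11/4)
obs 2: x=1 → posterior Beta(7/2, 11/4)
obs 3: x=0 → posterior Beta(7/2, 15/4)
obs 4: x=1 → posterior Beta(9/2, 15/4)
obs 5: x=0 → posterior Beta(9/2, 19/4)
obs 6: x=1 → posterior Beta(11/2, 19/4)
obs 7: x=1 → posterior Beta(13/2, 19/4)
obs 8: x=0 → posterior Beta(13/2, 23/4)
obs 9: x=0 → posterior Beta(13/2, 27/4)
obs 10: x=0 → posterior Beta(13/2, 31/4)
obs 11: x=1 → posterior Beta(15/2, 31/4)
obs 12: x=1 → posterior Beta(17/2, 31/4)
obs 13: x=0 → posterior Beta(17/2, 35/4)
obs 14: x=0 → posterior Beta(17/2, 39/4)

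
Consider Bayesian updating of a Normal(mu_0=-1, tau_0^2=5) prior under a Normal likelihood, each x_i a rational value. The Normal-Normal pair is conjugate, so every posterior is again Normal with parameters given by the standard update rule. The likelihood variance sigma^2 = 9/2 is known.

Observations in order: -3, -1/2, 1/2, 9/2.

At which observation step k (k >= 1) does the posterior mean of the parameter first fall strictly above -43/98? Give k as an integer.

obs 1: x=-3 → posterior Normal(-39/19, 45/19)
obs 2: x=-1/2 → posterior Normal(-44/29, 45/29)
obs 3: x=1/2 → posterior Normal(-1, 15/13)
obs 4: x=9/2 → posterior Normal(6/49, 45/49)

k = 4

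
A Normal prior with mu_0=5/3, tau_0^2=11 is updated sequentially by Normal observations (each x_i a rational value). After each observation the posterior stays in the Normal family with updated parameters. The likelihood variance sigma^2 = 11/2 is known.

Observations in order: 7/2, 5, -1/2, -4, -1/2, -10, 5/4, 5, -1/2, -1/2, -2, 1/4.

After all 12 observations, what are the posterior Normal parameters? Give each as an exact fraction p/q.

obs 1: x=7/2 → posterior Normal(26/9, 11/3)
obs 2: x=5 → posterior Normal(56/15, 11/5)
obs 3: x=-1/2 → posterior Normal(53/21, 11/7)
obs 4: x=-4 → posterior Normal(29/27, 11/9)
obs 5: x=-1/2 → posterior Normal(26/33, 1)
obs 6: x=-10 → posterior Normal(-34/39, 11/13)
obs 7: x=5/4 → posterior Normal(-53/90, 11/15)
obs 8: x=5 → posterior Normal(7/102, 11/17)
obs 9: x=-1/2 → posterior Normal(1/114, 11/19)
obs 10: x=-1/2 → posterior Normal(-5/126, 11/21)
obs 11: x=-2 → posterior Normal(-29/138, 11/23)
obs 12: x=1/4 → posterior Normal(-13/75, 11/25)

mu_0=-13/75, tau_0^2=11/25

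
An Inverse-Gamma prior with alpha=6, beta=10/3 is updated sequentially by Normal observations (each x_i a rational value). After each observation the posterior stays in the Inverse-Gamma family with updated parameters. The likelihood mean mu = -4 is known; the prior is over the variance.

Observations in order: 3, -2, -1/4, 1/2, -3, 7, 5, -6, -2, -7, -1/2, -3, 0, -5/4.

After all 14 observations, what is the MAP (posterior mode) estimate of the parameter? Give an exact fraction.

8419/672

obs 1: x=3 → posterior Inverse-Gamma(13/2, 167/6)
obs 2: x=-2 → posterior Inverse-Gamma(7, 179/6)
obs 3: x=-1/4 → posterior Inverse-Gamma(15/2, 3539/96)
obs 4: x=1/2 → posterior Inverse-Gamma(8, 4511/96)
obs 5: x=-3 → posterior Inverse-Gamma(17/2, 4559/96)
obs 6: x=7 → posterior Inverse-Gamma(9, 10367/96)
obs 7: x=5 → posterior Inverse-Gamma(19/2, 14255/96)
obs 8: x=-6 → posterior Inverse-Gamma(10, 14447/96)
obs 9: x=-2 → posterior Inverse-Gamma(21/2, 14639/96)
obs 10: x=-7 → posterior Inverse-Gamma(11, 15071/96)
obs 11: x=-1/2 → posterior Inverse-Gamma(23/2, 15659/96)
obs 12: x=-3 → posterior Inverse-Gamma(12, 15707/96)
obs 13: x=0 → posterior Inverse-Gamma(25/2, 16475/96)
obs 14: x=-5/4 → posterior Inverse-Gamma(13, 8419/48)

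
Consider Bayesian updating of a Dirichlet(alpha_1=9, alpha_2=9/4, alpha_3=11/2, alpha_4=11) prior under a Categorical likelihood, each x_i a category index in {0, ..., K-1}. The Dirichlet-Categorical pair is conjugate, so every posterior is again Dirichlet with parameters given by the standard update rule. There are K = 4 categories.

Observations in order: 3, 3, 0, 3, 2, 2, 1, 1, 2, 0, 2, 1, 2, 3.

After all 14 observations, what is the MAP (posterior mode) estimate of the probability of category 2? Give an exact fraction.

38/151

obs 1: x=3 → posterior Dirichlet(9, 9/4, 11/2, 12)
obs 2: x=3 → posterior Dirichlet(9, 9/4, 11/2, 13)
obs 3: x=0 → posterior Dirichlet(10, 9/4, 11/2, 13)
obs 4: x=3 → posterior Dirichlet(10, 9/4, 11/2, 14)
obs 5: x=2 → posterior Dirichlet(10, 9/4, 13/2, 14)
obs 6: x=2 → posterior Dirichlet(10, 9/4, 15/2, 14)
obs 7: x=1 → posterior Dirichlet(10, 13/4, 15/2, 14)
obs 8: x=1 → posterior Dirichlet(10, 17/4, 15/2, 14)
obs 9: x=2 → posterior Dirichlet(10, 17/4, 17/2, 14)
obs 10: x=0 → posterior Dirichlet(11, 17/4, 17/2, 14)
obs 11: x=2 → posterior Dirichlet(11, 17/4, 19/2, 14)
obs 12: x=1 → posterior Dirichlet(11, 21/4, 19/2, 14)
obs 13: x=2 → posterior Dirichlet(11, 21/4, 21/2, 14)
obs 14: x=3 → posterior Dirichlet(11, 21/4, 21/2, 15)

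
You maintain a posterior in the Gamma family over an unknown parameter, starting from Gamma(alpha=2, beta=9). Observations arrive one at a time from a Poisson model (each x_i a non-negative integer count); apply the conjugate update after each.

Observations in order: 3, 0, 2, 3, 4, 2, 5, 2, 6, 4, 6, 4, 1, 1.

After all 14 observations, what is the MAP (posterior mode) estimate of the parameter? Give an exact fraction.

obs 1: x=3 → posterior Gamma(5, 10)
obs 2: x=0 → posterior Gamma(5, 11)
obs 3: x=2 → posterior Gamma(7, 12)
obs 4: x=3 → posterior Gamma(10, 13)
obs 5: x=4 → posterior Gamma(14, 14)
obs 6: x=2 → posterior Gamma(16, 15)
obs 7: x=5 → posterior Gamma(21, 16)
obs 8: x=2 → posterior Gamma(23, 17)
obs 9: x=6 → posterior Gamma(29, 18)
obs 10: x=4 → posterior Gamma(33, 19)
obs 11: x=6 → posterior Gamma(39, 20)
obs 12: x=4 → posterior Gamma(43, 21)
obs 13: x=1 → posterior Gamma(44, 22)
obs 14: x=1 → posterior Gamma(45, 23)

44/23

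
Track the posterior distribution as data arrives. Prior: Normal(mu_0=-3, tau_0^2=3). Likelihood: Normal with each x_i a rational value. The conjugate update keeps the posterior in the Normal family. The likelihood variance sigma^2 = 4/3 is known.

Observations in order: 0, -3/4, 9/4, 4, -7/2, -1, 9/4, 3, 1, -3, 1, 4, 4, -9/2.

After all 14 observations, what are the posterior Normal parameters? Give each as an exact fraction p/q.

mu_0=267/520, tau_0^2=6/65

obs 1: x=0 → posterior Normal(-12/13, 12/13)
obs 2: x=-3/4 → posterior Normal(-75/88, 6/11)
obs 3: x=9/4 → posterior Normal(3/62, 12/31)
obs 4: x=4 → posterior Normal(15/16, 3/10)
obs 5: x=-7/2 → posterior Normal(6/49, 12/49)
obs 6: x=-1 → posterior Normal(-3/58, 6/29)
obs 7: x=9/4 → posterior Normal(69/268, 12/67)
obs 8: x=3 → posterior Normal(177/304, 3/19)
obs 9: x=1 → posterior Normal(213/340, 12/85)
obs 10: x=-3 → posterior Normal(105/376, 6/47)
obs 11: x=1 → posterior Normal(141/412, 12/103)
obs 12: x=4 → posterior Normal(285/448, 3/28)
obs 13: x=4 → posterior Normal(39/44, 12/121)
obs 14: x=-9/2 → posterior Normal(267/520, 6/65)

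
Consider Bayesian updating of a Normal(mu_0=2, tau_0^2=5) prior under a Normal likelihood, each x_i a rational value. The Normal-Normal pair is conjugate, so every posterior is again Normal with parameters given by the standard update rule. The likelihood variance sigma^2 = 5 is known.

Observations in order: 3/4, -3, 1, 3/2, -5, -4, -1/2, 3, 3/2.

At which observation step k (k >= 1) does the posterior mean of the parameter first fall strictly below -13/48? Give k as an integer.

k = 5

obs 1: x=3/4 → posterior Normal(11/8, 5/2)
obs 2: x=-3 → posterior Normal(-1/12, 5/3)
obs 3: x=1 → posterior Normal(3/16, 5/4)
obs 4: x=3/2 → posterior Normal(9/20, 1)
obs 5: x=-5 → posterior Normal(-11/24, 5/6)
obs 6: x=-4 → posterior Normal(-27/28, 5/7)
obs 7: x=-1/2 → posterior Normal(-29/32, 5/8)
obs 8: x=3 → posterior Normal(-17/36, 5/9)
obs 9: x=3/2 → posterior Normal(-11/40, 1/2)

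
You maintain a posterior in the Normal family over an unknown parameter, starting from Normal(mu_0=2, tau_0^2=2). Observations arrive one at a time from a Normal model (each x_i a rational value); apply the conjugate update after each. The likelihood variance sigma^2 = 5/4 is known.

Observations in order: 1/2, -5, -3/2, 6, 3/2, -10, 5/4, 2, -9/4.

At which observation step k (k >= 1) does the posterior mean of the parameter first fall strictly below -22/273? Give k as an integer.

obs 1: x=1/2 → posterior Normal(14/13, 10/13)
obs 2: x=-5 → posterior Normal(-26/21, 10/21)
obs 3: x=-3/2 → posterior Normal(-38/29, 10/29)
obs 4: x=6 → posterior Normal(10/37, 10/37)
obs 5: x=3/2 → posterior Normal(22/45, 2/9)
obs 6: x=-10 → posterior Normal(-58/53, 10/53)
obs 7: x=5/4 → posterior Normal(-48/61, 10/61)
obs 8: x=2 → posterior Normal(-32/69, 10/69)
obs 9: x=-9/4 → posterior Normal(-50/77, 10/77)

k = 2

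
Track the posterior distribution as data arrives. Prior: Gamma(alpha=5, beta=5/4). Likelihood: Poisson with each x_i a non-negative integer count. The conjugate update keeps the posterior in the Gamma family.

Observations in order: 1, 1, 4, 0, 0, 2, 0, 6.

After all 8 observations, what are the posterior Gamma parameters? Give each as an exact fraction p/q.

obs 1: x=1 → posterior Gamma(6, 9/4)
obs 2: x=1 → posterior Gamma(7, 13/4)
obs 3: x=4 → posterior Gamma(11, 17/4)
obs 4: x=0 → posterior Gamma(11, 21/4)
obs 5: x=0 → posterior Gamma(11, 25/4)
obs 6: x=2 → posterior Gamma(13, 29/4)
obs 7: x=0 → posterior Gamma(13, 33/4)
obs 8: x=6 → posterior Gamma(19, 37/4)

alpha=19, beta=37/4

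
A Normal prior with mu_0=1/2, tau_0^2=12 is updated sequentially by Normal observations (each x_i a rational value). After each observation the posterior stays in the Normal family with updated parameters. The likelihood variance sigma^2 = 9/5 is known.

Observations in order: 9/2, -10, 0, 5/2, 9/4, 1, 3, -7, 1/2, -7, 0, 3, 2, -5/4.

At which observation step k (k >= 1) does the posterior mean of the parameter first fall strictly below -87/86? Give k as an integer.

k = 2

obs 1: x=9/2 → posterior Normal(183/46, 36/23)
obs 2: x=-10 → posterior Normal(-217/86, 36/43)
obs 3: x=0 → posterior Normal(-31/18, 4/7)
obs 4: x=5/2 → posterior Normal(-117/166, 36/83)
obs 5: x=9/4 → posterior Normal(-27/206, 36/103)
obs 6: x=1 → posterior Normal(13/246, 12/41)
obs 7: x=3 → posterior Normal(133/286, 36/143)
obs 8: x=-7 → posterior Normal(-147/326, 36/163)
obs 9: x=1/2 → posterior Normal(-127/366, 12/61)
obs 10: x=-7 → posterior Normal(-407/406, 36/203)
obs 11: x=0 → posterior Normal(-407/446, 36/223)
obs 12: x=3 → posterior Normal(-287/486, 4/27)
obs 13: x=2 → posterior Normal(-207/526, 36/263)
obs 14: x=-5/4 → posterior Normal(-257/566, 36/283)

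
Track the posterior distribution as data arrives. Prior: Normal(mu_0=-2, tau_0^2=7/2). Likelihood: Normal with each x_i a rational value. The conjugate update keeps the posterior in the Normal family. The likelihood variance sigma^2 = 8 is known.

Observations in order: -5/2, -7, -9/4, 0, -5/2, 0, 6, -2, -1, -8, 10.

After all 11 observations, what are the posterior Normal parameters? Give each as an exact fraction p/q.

obs 1: x=-5/2 → posterior Normal(-99/46, 56/23)
obs 2: x=-7 → posterior Normal(-197/60, 28/15)
obs 3: x=-9/4 → posterior Normal(-457/148, 56/37)
obs 4: x=0 → posterior Normal(-457/176, 14/11)
obs 5: x=-5/2 → posterior Normal(-31/12, 56/51)
obs 6: x=0 → posterior Normal(-527/232, 28/29)
obs 7: x=6 → posterior Normal(-359/260, 56/65)
obs 8: x=-2 → posterior Normal(-415/288, 7/9)
obs 9: x=-1 → posterior Normal(-443/316, 56/79)
obs 10: x=-8 → posterior Normal(-667/344, 28/43)
obs 11: x=10 → posterior Normal(-129/124, 56/93)

mu_0=-129/124, tau_0^2=56/93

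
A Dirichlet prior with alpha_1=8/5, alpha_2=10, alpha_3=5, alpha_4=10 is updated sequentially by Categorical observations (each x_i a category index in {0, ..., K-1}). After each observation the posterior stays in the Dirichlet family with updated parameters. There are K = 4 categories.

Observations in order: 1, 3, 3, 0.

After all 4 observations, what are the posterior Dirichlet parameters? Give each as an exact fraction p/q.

obs 1: x=1 → posterior Dirichlet(8/5, 11, 5, 10)
obs 2: x=3 → posterior Dirichlet(8/5, 11, 5, 11)
obs 3: x=3 → posterior Dirichlet(8/5, 11, 5, 12)
obs 4: x=0 → posterior Dirichlet(13/5, 11, 5, 12)

alpha_1=13/5, alpha_2=11, alpha_3=5, alpha_4=12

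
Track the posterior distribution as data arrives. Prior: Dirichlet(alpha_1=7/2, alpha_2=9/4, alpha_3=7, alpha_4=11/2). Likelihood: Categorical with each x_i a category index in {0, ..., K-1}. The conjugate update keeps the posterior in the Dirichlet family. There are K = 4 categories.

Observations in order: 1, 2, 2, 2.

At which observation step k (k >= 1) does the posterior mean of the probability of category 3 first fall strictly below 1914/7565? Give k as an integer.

obs 1: x=1 → posterior Dirichlet(7/2, 13/4, 7, 11/2)
obs 2: x=2 → posterior Dirichlet(7/2, 13/4, 8, 11/2)
obs 3: x=2 → posterior Dirichlet(7/2, 13/4, 9, 11/2)
obs 4: x=2 → posterior Dirichlet(7/2, 13/4, 10, 11/2)

k = 4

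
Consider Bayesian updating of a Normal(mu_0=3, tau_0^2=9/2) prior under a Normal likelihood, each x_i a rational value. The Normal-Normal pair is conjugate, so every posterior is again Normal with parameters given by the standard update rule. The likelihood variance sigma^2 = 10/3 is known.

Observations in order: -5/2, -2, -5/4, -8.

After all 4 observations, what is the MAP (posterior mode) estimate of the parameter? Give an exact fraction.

-1245/512

obs 1: x=-5/2 → posterior Normal(-15/94, 90/47)
obs 2: x=-2 → posterior Normal(-123/148, 45/37)
obs 3: x=-5/4 → posterior Normal(-381/404, 90/101)
obs 4: x=-8 → posterior Normal(-1245/512, 45/64)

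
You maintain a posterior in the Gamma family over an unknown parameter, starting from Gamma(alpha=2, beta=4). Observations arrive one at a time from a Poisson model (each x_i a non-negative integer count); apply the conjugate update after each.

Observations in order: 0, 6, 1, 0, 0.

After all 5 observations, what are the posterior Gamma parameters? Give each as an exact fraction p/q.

alpha=9, beta=9

obs 1: x=0 → posterior Gamma(2, 5)
obs 2: x=6 → posterior Gamma(8, 6)
obs 3: x=1 → posterior Gamma(9, 7)
obs 4: x=0 → posterior Gamma(9, 8)
obs 5: x=0 → posterior Gamma(9, 9)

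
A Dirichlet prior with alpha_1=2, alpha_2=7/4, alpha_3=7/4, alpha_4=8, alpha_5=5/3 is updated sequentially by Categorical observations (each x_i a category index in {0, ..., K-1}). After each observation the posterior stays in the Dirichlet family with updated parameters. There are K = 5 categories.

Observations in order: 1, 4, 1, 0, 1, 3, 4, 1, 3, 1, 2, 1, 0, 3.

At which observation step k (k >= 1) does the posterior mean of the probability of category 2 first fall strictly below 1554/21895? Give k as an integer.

obs 1: x=1 → posterior Dirichlet(2, 11/4, 7/4, 8, 5/3)
obs 2: x=4 → posterior Dirichlet(2, 11/4, 7/4, 8, 8/3)
obs 3: x=1 → posterior Dirichlet(2, 15/4, 7/4, 8, 8/3)
obs 4: x=0 → posterior Dirichlet(3, 15/4, 7/4, 8, 8/3)
obs 5: x=1 → posterior Dirichlet(3, 19/4, 7/4, 8, 8/3)
obs 6: x=3 → posterior Dirichlet(3, 19/4, 7/4, 9, 8/3)
obs 7: x=4 → posterior Dirichlet(3, 19/4, 7/4, 9, 11/3)
obs 8: x=1 → posterior Dirichlet(3, 23/4, 7/4, 9, 11/3)
obs 9: x=3 → posterior Dirichlet(3, 23/4, 7/4, 10, 11/3)
obs 10: x=1 → posterior Dirichlet(3, 27/4, 7/4, 10, 11/3)
obs 11: x=2 → posterior Dirichlet(3, 27/4, 11/4, 10, 11/3)
obs 12: x=1 → posterior Dirichlet(3, 31/4, 11/4, 10, 11/3)
obs 13: x=0 → posterior Dirichlet(4, 31/4, 11/4, 10, 11/3)
obs 14: x=3 → posterior Dirichlet(4, 31/4, 11/4, 11, 11/3)

k = 10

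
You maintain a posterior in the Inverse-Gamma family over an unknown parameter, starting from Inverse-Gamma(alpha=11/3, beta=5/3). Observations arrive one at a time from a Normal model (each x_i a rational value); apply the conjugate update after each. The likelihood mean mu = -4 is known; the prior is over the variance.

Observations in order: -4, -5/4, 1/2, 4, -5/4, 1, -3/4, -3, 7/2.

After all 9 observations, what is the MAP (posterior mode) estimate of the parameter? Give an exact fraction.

obs 1: x=-4 → posterior Inverse-Gamma(25/6, 5/3)
obs 2: x=-5/4 → posterior Inverse-Gamma(14/3, 523/96)
obs 3: x=1/2 → posterior Inverse-Gamma(31/6, 1495/96)
obs 4: x=4 → posterior Inverse-Gamma(17/3, 4567/96)
obs 5: x=-5/4 → posterior Inverse-Gamma(37/6, 2465/48)
obs 6: x=1 → posterior Inverse-Gamma(20/3, 3065/48)
obs 7: x=-3/4 → posterior Inverse-Gamma(43/6, 6637/96)
obs 8: x=-3 → posterior Inverse-Gamma(23/3, 6685/96)
obs 9: x=7/2 → posterior Inverse-Gamma(49/6, 9385/96)

1877/176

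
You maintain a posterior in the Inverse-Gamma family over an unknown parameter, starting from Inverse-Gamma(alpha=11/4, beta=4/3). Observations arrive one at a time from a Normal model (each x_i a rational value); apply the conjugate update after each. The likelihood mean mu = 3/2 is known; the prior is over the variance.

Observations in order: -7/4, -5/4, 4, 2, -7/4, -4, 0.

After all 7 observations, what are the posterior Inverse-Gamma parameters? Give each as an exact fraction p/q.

obs 1: x=-7/4 → posterior Inverse-Gamma(13/4, 635/96)
obs 2: x=-5/4 → posterior Inverse-Gamma(15/4, 499/48)
obs 3: x=4 → posterior Inverse-Gamma(17/4, 649/48)
obs 4: x=2 → posterior Inverse-Gamma(19/4, 655/48)
obs 5: x=-7/4 → posterior Inverse-Gamma(21/4, 1817/96)
obs 6: x=-4 → posterior Inverse-Gamma(23/4, 3269/96)
obs 7: x=0 → posterior Inverse-Gamma(25/4, 3377/96)

alpha=25/4, beta=3377/96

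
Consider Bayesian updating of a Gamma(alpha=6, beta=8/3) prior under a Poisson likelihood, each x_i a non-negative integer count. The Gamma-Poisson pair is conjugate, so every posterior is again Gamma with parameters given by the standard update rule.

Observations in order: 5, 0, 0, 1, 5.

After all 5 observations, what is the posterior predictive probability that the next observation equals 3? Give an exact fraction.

obs 1: x=5 → posterior Gamma(11, 11/3)
obs 2: x=0 → posterior Gamma(11, 14/3)
obs 3: x=0 → posterior Gamma(11, 17/3)
obs 4: x=1 → posterior Gamma(12, 20/3)
obs 5: x=5 → posterior Gamma(17, 23/3)

3690292185025625256013632789/19928148895209409152340197376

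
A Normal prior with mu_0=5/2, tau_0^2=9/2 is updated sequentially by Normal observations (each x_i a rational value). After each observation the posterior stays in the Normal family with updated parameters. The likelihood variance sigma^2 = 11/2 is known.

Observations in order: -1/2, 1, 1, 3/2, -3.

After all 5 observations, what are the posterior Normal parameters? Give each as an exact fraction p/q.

obs 1: x=-1/2 → posterior Normal(23/20, 99/40)
obs 2: x=1 → posterior Normal(32/29, 99/58)
obs 3: x=1 → posterior Normal(41/38, 99/76)
obs 4: x=3/2 → posterior Normal(109/94, 99/94)
obs 5: x=-3 → posterior Normal(55/112, 99/112)

mu_0=55/112, tau_0^2=99/112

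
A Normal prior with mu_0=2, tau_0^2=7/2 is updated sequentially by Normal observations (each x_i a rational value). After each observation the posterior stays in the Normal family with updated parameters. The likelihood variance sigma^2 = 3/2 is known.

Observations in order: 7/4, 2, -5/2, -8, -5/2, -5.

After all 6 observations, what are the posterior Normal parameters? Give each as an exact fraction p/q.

obs 1: x=7/4 → posterior Normal(73/40, 21/20)
obs 2: x=2 → posterior Normal(129/68, 21/34)
obs 3: x=-5/2 → posterior Normal(59/96, 7/16)
obs 4: x=-8 → posterior Normal(-165/124, 21/62)
obs 5: x=-5/2 → posterior Normal(-235/152, 21/76)
obs 6: x=-5 → posterior Normal(-25/12, 7/30)

mu_0=-25/12, tau_0^2=7/30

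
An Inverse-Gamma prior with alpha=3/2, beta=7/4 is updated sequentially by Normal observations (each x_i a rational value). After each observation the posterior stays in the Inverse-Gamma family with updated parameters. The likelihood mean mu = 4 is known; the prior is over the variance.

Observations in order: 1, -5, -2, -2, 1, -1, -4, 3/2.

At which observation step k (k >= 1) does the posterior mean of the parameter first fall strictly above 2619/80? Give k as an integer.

k = 4

obs 1: x=1 → posterior Inverse-Gamma(2, 25/4)
obs 2: x=-5 → posterior Inverse-Gamma(5/2, 187/4)
obs 3: x=-2 → posterior Inverse-Gamma(3, 259/4)
obs 4: x=-2 → posterior Inverse-Gamma(7/2, 331/4)
obs 5: x=1 → posterior Inverse-Gamma(4, 349/4)
obs 6: x=-1 → posterior Inverse-Gamma(9/2, 399/4)
obs 7: x=-4 → posterior Inverse-Gamma(5, 527/4)
obs 8: x=3/2 → posterior Inverse-Gamma(11/2, 1079/8)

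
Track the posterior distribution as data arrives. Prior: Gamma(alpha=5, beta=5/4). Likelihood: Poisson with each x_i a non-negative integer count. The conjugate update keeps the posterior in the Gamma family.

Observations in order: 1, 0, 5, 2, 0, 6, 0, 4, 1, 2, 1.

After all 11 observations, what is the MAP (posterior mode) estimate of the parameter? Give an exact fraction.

104/49

obs 1: x=1 → posterior Gamma(6, 9/4)
obs 2: x=0 → posterior Gamma(6, 13/4)
obs 3: x=5 → posterior Gamma(11, 17/4)
obs 4: x=2 → posterior Gamma(13, 21/4)
obs 5: x=0 → posterior Gamma(13, 25/4)
obs 6: x=6 → posterior Gamma(19, 29/4)
obs 7: x=0 → posterior Gamma(19, 33/4)
obs 8: x=4 → posterior Gamma(23, 37/4)
obs 9: x=1 → posterior Gamma(24, 41/4)
obs 10: x=2 → posterior Gamma(26, 45/4)
obs 11: x=1 → posterior Gamma(27, 49/4)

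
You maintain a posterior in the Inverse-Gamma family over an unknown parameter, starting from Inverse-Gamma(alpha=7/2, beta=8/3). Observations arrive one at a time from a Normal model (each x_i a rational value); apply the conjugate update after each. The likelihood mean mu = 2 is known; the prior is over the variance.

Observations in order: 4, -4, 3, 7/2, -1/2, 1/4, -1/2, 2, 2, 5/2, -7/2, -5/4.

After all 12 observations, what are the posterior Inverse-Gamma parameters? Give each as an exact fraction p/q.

alpha=19/2, beta=2525/48

obs 1: x=4 → posterior Inverse-Gamma(4, 14/3)
obs 2: x=-4 → posterior Inverse-Gamma(9/2, 68/3)
obs 3: x=3 → posterior Inverse-Gamma(5, 139/6)
obs 4: x=7/2 → posterior Inverse-Gamma(11/2, 583/24)
obs 5: x=-1/2 → posterior Inverse-Gamma(6, 329/12)
obs 6: x=1/4 → posterior Inverse-Gamma(13/2, 2779/96)
obs 7: x=-1/2 → posterior Inverse-Gamma(7, 3079/96)
obs 8: x=2 → posterior Inverse-Gamma(15/2, 3079/96)
obs 9: x=2 → posterior Inverse-Gamma(8, 3079/96)
obs 10: x=5/2 → posterior Inverse-Gamma(17/2, 3091/96)
obs 11: x=-7/2 → posterior Inverse-Gamma(9, 4543/96)
obs 12: x=-5/4 → posterior Inverse-Gamma(19/2, 2525/48)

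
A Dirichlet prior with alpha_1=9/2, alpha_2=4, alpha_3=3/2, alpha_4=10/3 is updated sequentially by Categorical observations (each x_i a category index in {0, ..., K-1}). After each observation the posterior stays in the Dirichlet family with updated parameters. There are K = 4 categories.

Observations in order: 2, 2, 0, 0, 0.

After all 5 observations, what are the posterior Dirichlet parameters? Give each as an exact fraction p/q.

obs 1: x=2 → posterior Dirichlet(9/2, 4, 5/2, 10/3)
obs 2: x=2 → posterior Dirichlet(9/2, 4, 7/2, 10/3)
obs 3: x=0 → posterior Dirichlet(11/2, 4, 7/2, 10/3)
obs 4: x=0 → posterior Dirichlet(13/2, 4, 7/2, 10/3)
obs 5: x=0 → posterior Dirichlet(15/2, 4, 7/2, 10/3)

alpha_1=15/2, alpha_2=4, alpha_3=7/2, alpha_4=10/3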